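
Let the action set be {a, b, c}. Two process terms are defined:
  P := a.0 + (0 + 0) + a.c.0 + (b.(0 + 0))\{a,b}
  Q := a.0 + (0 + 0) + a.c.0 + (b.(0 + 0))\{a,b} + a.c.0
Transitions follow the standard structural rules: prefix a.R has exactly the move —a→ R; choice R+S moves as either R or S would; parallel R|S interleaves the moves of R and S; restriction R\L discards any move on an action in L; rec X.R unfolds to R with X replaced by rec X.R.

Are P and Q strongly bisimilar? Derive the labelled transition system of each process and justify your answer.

LTS(P): 3 reachable states
  m0 = a.0 + (0 + 0) + a.c.0 + (b.(0 + 0))\{a,b} has moves —a→ m1, —a→ m2
  m1 = 0 has moves ∅
  m2 = c.0 has moves —c→ m1
LTS(Q): 3 reachable states
  n0 = a.0 + (0 + 0) + a.c.0 + (b.(0 + 0))\{a,b} + a.c.0 has moves —a→ n1, —a→ n2
  n1 = 0 has moves ∅
  n2 = c.0 has moves —c→ n1
Bisimilarity quotient blocks:
  B0 = {m0, n0}
  B1 = {m1, n1}
  B2 = {m2, n2}
m0 ∈ B0, n0 ∈ B0 → same block

YES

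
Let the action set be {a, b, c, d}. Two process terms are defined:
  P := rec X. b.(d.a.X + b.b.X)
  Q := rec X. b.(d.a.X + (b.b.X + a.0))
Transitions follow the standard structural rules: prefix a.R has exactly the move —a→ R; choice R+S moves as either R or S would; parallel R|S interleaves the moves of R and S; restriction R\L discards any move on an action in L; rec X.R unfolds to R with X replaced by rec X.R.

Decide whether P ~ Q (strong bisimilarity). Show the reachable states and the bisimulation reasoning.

P's transition system — 4 states:
  s0 = rec X. b.(d.a.X + b.b.X) has moves =b=> s1
  s1 = d.a.(rec X. b.(d.a.X + b.b.X)) + b.b.(rec X. b.(d.a.X + b.b.X)) has moves =b=> s2, =d=> s3
  s2 = b.(rec X. b.(d.a.X + b.b.X)) has moves =b=> s0
  s3 = a.(rec X. b.(d.a.X + b.b.X)) has moves =a=> s0
Q's transition system — 5 states:
  t0 = rec X. b.(d.a.X + (b.b.X + a.0)) has moves =b=> t1
  t1 = d.a.(rec X. b.(d.a.X + (b.b.X + a.0))) + (b.b.(rec X. b.(d.a.X + (b.b.X + a.0))) + a.0) has moves =a=> t2, =b=> t3, =d=> t4
  t2 = 0 has moves ∅
  t3 = b.(rec X. b.(d.a.X + (b.b.X + a.0))) has moves =b=> t0
  t4 = a.(rec X. b.(d.a.X + (b.b.X + a.0))) has moves =a=> t0
Coarsest stable partition (strong bisimilarity classes):
  B0 = {s0}
  B1 = {s1}
  B2 = {s2}
  B3 = {s3}
  B4 = {t0}
  B5 = {t1}
  B6 = {t2}
  B7 = {t3}
  B8 = {t4}
s0 ∈ B0, t0 ∈ B4 → different blocks

not bisimilar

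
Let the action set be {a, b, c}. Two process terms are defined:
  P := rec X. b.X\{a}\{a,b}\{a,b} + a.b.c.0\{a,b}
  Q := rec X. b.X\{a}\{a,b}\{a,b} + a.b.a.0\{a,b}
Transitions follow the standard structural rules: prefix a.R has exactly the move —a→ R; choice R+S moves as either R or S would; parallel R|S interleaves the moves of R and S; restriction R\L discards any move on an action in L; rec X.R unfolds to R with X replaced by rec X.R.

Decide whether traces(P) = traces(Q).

traces(P) ≠ traces(Q) — witness ⟨abc⟩

LTS(P): 5 reachable states
  u0 = rec X. b.X\{a}\{a,b}\{a,b} + a.b.c.0\{a,b} ⊢ -a-> u1, -b-> u2
  u1 = b.c.0\{a,b} ⊢ -b-> u3
  u2 = (rec X. b.X\{a}\{a,b}\{a,b} + a.b.c.0\{a,b})\{a}\{a,b}\{a,b} ⊢ stopped
  u3 = c.0\{a,b} ⊢ -c-> u4
  u4 = 0\{a,b} ⊢ stopped
LTS(Q): 5 reachable states
  v0 = rec X. b.X\{a}\{a,b}\{a,b} + a.b.a.0\{a,b} ⊢ -a-> v1, -b-> v2
  v1 = b.a.0\{a,b} ⊢ -b-> v3
  v2 = (rec X. b.X\{a}\{a,b}\{a,b} + a.b.a.0\{a,b})\{a}\{a,b}\{a,b} ⊢ stopped
  v3 = a.0\{a,b} ⊢ -a-> v4
  v4 = 0\{a,b} ⊢ stopped
Run σ = ⟨abc⟩ on P: start {u0}
  [1] a ⇒ {u1}
  [2] b ⇒ {u3}
  [3] c ⇒ {u4}
  — P admits the full trace.
Run σ = ⟨abc⟩ on Q: start {v0}
  [1] a ⇒ {v1}
  [2] b ⇒ {v3}
  [3] c ⇒ no successor for Q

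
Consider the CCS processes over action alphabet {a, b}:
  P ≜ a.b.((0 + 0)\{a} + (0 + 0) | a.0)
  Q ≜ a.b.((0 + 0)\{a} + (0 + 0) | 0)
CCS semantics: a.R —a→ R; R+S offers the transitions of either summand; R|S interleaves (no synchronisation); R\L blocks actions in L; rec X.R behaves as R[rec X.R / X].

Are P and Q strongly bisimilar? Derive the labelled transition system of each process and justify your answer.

LTS(P): 4 reachable states
  s0 = a.b.((0 + 0)\{a} + (0 + 0) | a.0) → --a--▸ s1
  s1 = b.((0 + 0)\{a} + (0 + 0) | a.0) → --b--▸ s2
  s2 = (0 + 0)\{a} + (0 + 0) | a.0 → --a--▸ s3
  s3 = (0 + 0) | 0 → deadlocked
LTS(Q): 3 reachable states
  t0 = a.b.((0 + 0)\{a} + (0 + 0) | 0) → --a--▸ t1
  t1 = b.((0 + 0)\{a} + (0 + 0) | 0) → --b--▸ t2
  t2 = (0 + 0)\{a} + (0 + 0) | 0 → deadlocked
Coarsest stable partition (strong bisimilarity classes):
  B0 = {s0}
  B1 = {s1}
  B2 = {s2}
  B3 = {s3, t2}
  B4 = {t0}
  B5 = {t1}
s0 ∈ B0, t0 ∈ B4 → different blocks

not bisimilar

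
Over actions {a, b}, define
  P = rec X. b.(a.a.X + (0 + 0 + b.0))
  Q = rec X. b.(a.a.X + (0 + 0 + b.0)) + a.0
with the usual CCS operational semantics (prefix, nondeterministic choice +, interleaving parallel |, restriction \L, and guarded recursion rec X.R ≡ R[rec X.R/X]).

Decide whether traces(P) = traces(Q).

NO — witness ⟨a⟩

Reachable graph of P (4 states):
  p0 = rec X. b.(a.a.X + (0 + 0 + b.0)) has moves ··b··> p1
  p1 = a.a.(rec X. b.(a.a.X + (0 + 0 + b.0))) + (0 + 0 + b.0) has moves ··a··> p2, ··b··> p3
  p2 = a.(rec X. b.(a.a.X + (0 + 0 + b.0))) has moves ··a··> p0
  p3 = 0 has moves ·
Reachable graph of Q (4 states):
  q0 = rec X. b.(a.a.X + (0 + 0 + b.0)) + a.0 has moves ··a··> q1, ··b··> q2
  q1 = 0 has moves ·
  q2 = a.a.(rec X. b.(a.a.X + (0 + 0 + b.0)) + a.0) + (0 + 0 + b.0) has moves ··a··> q3, ··b··> q1
  q3 = a.(rec X. b.(a.a.X + (0 + 0 + b.0)) + a.0) has moves ··a··> q0
Trace ⟨a⟩ through Q, begin at {q0}:
  after a @ step 1: {q1}
  ✓ Q
Trace ⟨a⟩ through P, begin at {p0}:
  after a @ step 1: no successor for P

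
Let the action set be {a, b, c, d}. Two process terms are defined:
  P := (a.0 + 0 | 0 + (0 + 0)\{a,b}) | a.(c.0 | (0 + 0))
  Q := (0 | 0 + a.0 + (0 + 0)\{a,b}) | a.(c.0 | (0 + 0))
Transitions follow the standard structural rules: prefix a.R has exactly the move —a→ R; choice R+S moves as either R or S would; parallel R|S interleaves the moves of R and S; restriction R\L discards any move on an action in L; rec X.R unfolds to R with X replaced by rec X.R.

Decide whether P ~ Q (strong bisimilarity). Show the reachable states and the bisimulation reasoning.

YES

LTS(P): 6 reachable states
  s0 = (a.0 + 0 | 0 + (0 + 0)\{a,b}) | a.(c.0 | (0 + 0)) has moves -a-> s1, -a-> s2
  s1 = (a.0 + 0 | 0 + (0 + 0)\{a,b}) | (c.0 | (0 + 0)) has moves -a-> s3, -c-> s4
  s2 = 0 | a.(c.0 | (0 + 0)) has moves -a-> s3
  s3 = 0 | (c.0 | (0 + 0)) has moves -c-> s5
  s4 = (a.0 + 0 | 0 + (0 + 0)\{a,b}) | (0 | (0 + 0)) has moves -a-> s5
  s5 = 0 | (0 | (0 + 0)) has moves (no moves)
LTS(Q): 6 reachable states
  t0 = (0 | 0 + a.0 + (0 + 0)\{a,b}) | a.(c.0 | (0 + 0)) has moves -a-> t1, -a-> t2
  t1 = (0 | 0 + a.0 + (0 + 0)\{a,b}) | (c.0 | (0 + 0)) has moves -a-> t3, -c-> t4
  t2 = 0 | a.(c.0 | (0 + 0)) has moves -a-> t3
  t3 = 0 | (c.0 | (0 + 0)) has moves -c-> t5
  t4 = (0 | 0 + a.0 + (0 + 0)\{a,b}) | (0 | (0 + 0)) has moves -a-> t5
  t5 = 0 | (0 | (0 + 0)) has moves (no moves)
Bisimilarity quotient blocks:
  B0 = {s0, t0}
  B1 = {s1, t1}
  B2 = {s4, t4}
  B3 = {s5, t5}
  B4 = {s3, t3}
  B5 = {s2, t2}
s0 ∈ B0, t0 ∈ B0 → same block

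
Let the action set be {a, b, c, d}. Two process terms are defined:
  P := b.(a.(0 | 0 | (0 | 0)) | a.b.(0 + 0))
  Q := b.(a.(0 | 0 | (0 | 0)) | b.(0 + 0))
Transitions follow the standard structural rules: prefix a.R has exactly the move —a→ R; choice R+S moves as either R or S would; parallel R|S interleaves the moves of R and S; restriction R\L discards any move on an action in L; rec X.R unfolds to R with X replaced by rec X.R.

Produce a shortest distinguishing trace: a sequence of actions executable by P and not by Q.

Reachable graph of P (7 states):
  m0 = b.(a.(0 | 0 | (0 | 0)) | a.b.(0 + 0)) has moves ··b··> m1
  m1 = a.(0 | 0 | (0 | 0)) | a.b.(0 + 0) has moves ··a··> m2, ··a··> m3
  m2 = 0 | 0 | (0 | 0) | a.b.(0 + 0) has moves ··a··> m4
  m3 = a.(0 | 0 | (0 | 0)) | b.(0 + 0) has moves ··a··> m4, ··b··> m5
  m4 = 0 | 0 | (0 | 0) | b.(0 + 0) has moves ··b··> m6
  m5 = a.(0 | 0 | (0 | 0)) | (0 + 0) has moves ··a··> m6
  m6 = 0 | 0 | (0 | 0) | (0 + 0) has moves ·
Reachable graph of Q (5 states):
  n0 = b.(a.(0 | 0 | (0 | 0)) | b.(0 + 0)) has moves ··b··> n1
  n1 = a.(0 | 0 | (0 | 0)) | b.(0 + 0) has moves ··a··> n2, ··b··> n3
  n2 = 0 | 0 | (0 | 0) | b.(0 + 0) has moves ··b··> n4
  n3 = a.(0 | 0 | (0 | 0)) | (0 + 0) has moves ··a··> n4
  n4 = 0 | 0 | (0 | 0) | (0 + 0) has moves ·
Trace ⟨baa⟩ through P, begin at {m0}:
  step 1 (b): {m1}
  step 2 (a): {m2, m3}
  step 3 (a): {m4}
  ✓ P
Trace ⟨baa⟩ through Q, begin at {n0}:
  step 1 (b): {n1}
  step 2 (a): {n2}
  step 3 (a): ∅ (Q stuck)

baa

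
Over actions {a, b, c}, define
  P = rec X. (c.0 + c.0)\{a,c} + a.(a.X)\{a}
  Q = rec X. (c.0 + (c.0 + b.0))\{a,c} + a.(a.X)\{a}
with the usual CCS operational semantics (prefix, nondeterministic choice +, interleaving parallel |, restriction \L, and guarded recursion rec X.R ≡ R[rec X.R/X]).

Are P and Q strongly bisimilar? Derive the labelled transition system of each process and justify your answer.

P's transition system — 2 states:
  u0 = rec X. (c.0 + c.0)\{a,c} + a.(a.X)\{a} | -a-> u1
  u1 = (a.(rec X. (c.0 + c.0)\{a,c} + a.(a.X)\{a}))\{a} | stopped
Q's transition system — 3 states:
  v0 = rec X. (c.0 + (c.0 + b.0))\{a,c} + a.(a.X)\{a} | -a-> v1, -b-> v2
  v1 = (a.(rec X. (c.0 + (c.0 + b.0))\{a,c} + a.(a.X)\{a}))\{a} | stopped
  v2 = 0\{a,c} | stopped
Coarsest stable partition (strong bisimilarity classes):
  B0 = {u0}
  B1 = {u1, v1, v2}
  B2 = {v0}
u0 ∈ B0, v0 ∈ B2 → different blocks

not bisimilar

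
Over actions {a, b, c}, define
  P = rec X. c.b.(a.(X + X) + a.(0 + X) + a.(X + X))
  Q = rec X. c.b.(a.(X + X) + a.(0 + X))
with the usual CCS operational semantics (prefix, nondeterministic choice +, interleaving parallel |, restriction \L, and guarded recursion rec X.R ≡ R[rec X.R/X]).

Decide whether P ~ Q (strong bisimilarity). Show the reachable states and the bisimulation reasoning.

P ~ Q

P's transition system — 5 states:
  m0 = rec X. c.b.(a.(X + X) + a.(0 + X) + a.(X + X)) ⊢ ··c··> m1
  m1 = b.(a.((rec X. c.b.(a.(X + X) + a.(0 + X) + a.(X + X))) + (rec X. c.b.(a.(X + X) + a.(0 + X) + a.(X + X)))) + a.(0 + (rec X. c.b.(a.(X + X) + a.(0 + X) + a.(X + X)))) + a.((rec X. c.b.(a.(X + X) + a.(0 + X) + a.(X + X))) + (rec X. c.b.(a.(X + X) + a.(0 + X) + a.(X + X))))) ⊢ ··b··> m2
  m2 = a.((rec X. c.b.(a.(X + X) + a.(0 + X) + a.(X + X))) + (rec X. c.b.(a.(X + X) + a.(0 + X) + a.(X + X)))) + a.(0 + (rec X. c.b.(a.(X + X) + a.(0 + X) + a.(X + X)))) + a.((rec X. c.b.(a.(X + X) + a.(0 + X) + a.(X + X))) + (rec X. c.b.(a.(X + X) + a.(0 + X) + a.(X + X)))) ⊢ ··a··> m3, ··a··> m4
  m3 = (rec X. c.b.(a.(X + X) + a.(0 + X) + a.(X + X))) + (rec X. c.b.(a.(X + X) + a.(0 + X) + a.(X + X))) ⊢ ··c··> m1
  m4 = 0 + (rec X. c.b.(a.(X + X) + a.(0 + X) + a.(X + X))) ⊢ ··c··> m1
Q's transition system — 5 states:
  n0 = rec X. c.b.(a.(X + X) + a.(0 + X)) ⊢ ··c··> n1
  n1 = b.(a.((rec X. c.b.(a.(X + X) + a.(0 + X))) + (rec X. c.b.(a.(X + X) + a.(0 + X)))) + a.(0 + (rec X. c.b.(a.(X + X) + a.(0 + X))))) ⊢ ··b··> n2
  n2 = a.((rec X. c.b.(a.(X + X) + a.(0 + X))) + (rec X. c.b.(a.(X + X) + a.(0 + X)))) + a.(0 + (rec X. c.b.(a.(X + X) + a.(0 + X)))) ⊢ ··a··> n3, ··a··> n4
  n3 = (rec X. c.b.(a.(X + X) + a.(0 + X))) + (rec X. c.b.(a.(X + X) + a.(0 + X))) ⊢ ··c··> n1
  n4 = 0 + (rec X. c.b.(a.(X + X) + a.(0 + X))) ⊢ ··c··> n1
Partition-refinement fixed point:
  B0 = {m0, m3, m4, n0, n3, n4}
  B1 = {m1, n1}
  B2 = {m2, n2}
m0 ∈ B0, n0 ∈ B0 → same block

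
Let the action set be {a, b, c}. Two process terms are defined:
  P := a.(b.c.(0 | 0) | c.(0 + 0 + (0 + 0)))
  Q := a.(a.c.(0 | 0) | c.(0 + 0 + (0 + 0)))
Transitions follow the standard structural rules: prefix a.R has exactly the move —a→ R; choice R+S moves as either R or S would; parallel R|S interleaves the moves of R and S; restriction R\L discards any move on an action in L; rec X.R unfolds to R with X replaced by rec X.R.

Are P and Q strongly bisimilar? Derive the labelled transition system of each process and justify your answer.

not bisimilar

LTS(P): 7 reachable states
  s0 = a.(b.c.(0 | 0) | c.(0 + 0 + (0 + 0))) → --a--▸ s1
  s1 = b.c.(0 | 0) | c.(0 + 0 + (0 + 0)) → --b--▸ s2, --c--▸ s3
  s2 = c.(0 | 0) | c.(0 + 0 + (0 + 0)) → --c--▸ s4, --c--▸ s5
  s3 = b.c.(0 | 0) | (0 + 0 + (0 + 0)) → --b--▸ s5
  s4 = 0 | 0 | c.(0 + 0 + (0 + 0)) → --c--▸ s6
  s5 = c.(0 | 0) | (0 + 0 + (0 + 0)) → --c--▸ s6
  s6 = 0 | 0 | (0 + 0 + (0 + 0)) → deadlocked
LTS(Q): 7 reachable states
  t0 = a.(a.c.(0 | 0) | c.(0 + 0 + (0 + 0))) → --a--▸ t1
  t1 = a.c.(0 | 0) | c.(0 + 0 + (0 + 0)) → --a--▸ t2, --c--▸ t3
  t2 = c.(0 | 0) | c.(0 + 0 + (0 + 0)) → --c--▸ t4, --c--▸ t5
  t3 = a.c.(0 | 0) | (0 + 0 + (0 + 0)) → --a--▸ t5
  t4 = 0 | 0 | c.(0 + 0 + (0 + 0)) → --c--▸ t6
  t5 = c.(0 | 0) | (0 + 0 + (0 + 0)) → --c--▸ t6
  t6 = 0 | 0 | (0 + 0 + (0 + 0)) → deadlocked
Coarsest stable partition (strong bisimilarity classes):
  B0 = {s0}
  B1 = {s1}
  B2 = {s3}
  B3 = {s4, s5, t4, t5}
  B4 = {s6, t6}
  B5 = {s2, t2}
  B6 = {t0}
  B7 = {t1}
  B8 = {t3}
s0 ∈ B0, t0 ∈ B6 → different blocks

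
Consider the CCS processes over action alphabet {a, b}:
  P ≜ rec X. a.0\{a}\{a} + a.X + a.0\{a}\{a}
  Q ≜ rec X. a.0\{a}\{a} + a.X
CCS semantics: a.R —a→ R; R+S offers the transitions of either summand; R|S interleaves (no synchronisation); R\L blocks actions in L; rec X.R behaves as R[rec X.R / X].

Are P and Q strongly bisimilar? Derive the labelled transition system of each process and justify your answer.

P ~ Q

LTS(P): 2 reachable states
  u0 = rec X. a.0\{a}\{a} + a.X + a.0\{a}\{a} → =a=> u0, =a=> u1
  u1 = 0\{a}\{a} → ∅
LTS(Q): 2 reachable states
  v0 = rec X. a.0\{a}\{a} + a.X → =a=> v0, =a=> v1
  v1 = 0\{a}\{a} → ∅
Bisimilarity quotient blocks:
  B0 = {u0, v0}
  B1 = {u1, v1}
u0 ∈ B0, v0 ∈ B0 → same block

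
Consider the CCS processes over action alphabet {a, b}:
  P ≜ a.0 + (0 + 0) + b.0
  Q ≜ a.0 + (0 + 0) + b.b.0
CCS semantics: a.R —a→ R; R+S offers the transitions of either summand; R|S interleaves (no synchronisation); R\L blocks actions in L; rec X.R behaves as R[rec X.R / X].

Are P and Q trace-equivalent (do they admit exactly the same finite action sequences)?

NO — witness ⟨bb⟩

Reachable graph of P (2 states):
  s0 = a.0 + (0 + 0) + b.0 ⊢ —a→ s1, —b→ s1
  s1 = 0 ⊢ ∅
Reachable graph of Q (3 states):
  t0 = a.0 + (0 + 0) + b.b.0 ⊢ —a→ t1, —b→ t2
  t1 = 0 ⊢ ∅
  t2 = b.0 ⊢ —b→ t1
Run σ = ⟨bb⟩ on Q: start {t0}
  [1] b ⇒ {t2}
  [2] b ⇒ {t1}
  — Q admits the full trace.
Run σ = ⟨bb⟩ on P: start {s0}
  [1] b ⇒ {s1}
  [2] b ⇒ ∅  — P cannot continue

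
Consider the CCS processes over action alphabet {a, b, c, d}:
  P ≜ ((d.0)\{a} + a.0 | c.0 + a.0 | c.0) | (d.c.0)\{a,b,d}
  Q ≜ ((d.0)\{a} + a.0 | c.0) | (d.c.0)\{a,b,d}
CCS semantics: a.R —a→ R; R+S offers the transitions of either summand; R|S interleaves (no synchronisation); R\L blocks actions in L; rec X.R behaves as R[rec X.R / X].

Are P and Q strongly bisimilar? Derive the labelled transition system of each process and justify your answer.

P ~ Q

LTS(P): 5 reachable states
  u0 = ((d.0)\{a} + a.0 | c.0 + a.0 | c.0) | (d.c.0)\{a,b,d} | -a-> u1, -c-> u2, -d-> u3
  u1 = 0 | c.0 | (d.c.0)\{a,b,d} | -c-> u4
  u2 = a.0 | 0 | (d.c.0)\{a,b,d} | -a-> u4
  u3 = 0\{a} | (d.c.0)\{a,b,d} | ∅
  u4 = 0 | 0 | (d.c.0)\{a,b,d} | ∅
LTS(Q): 5 reachable states
  v0 = ((d.0)\{a} + a.0 | c.0) | (d.c.0)\{a,b,d} | -a-> v1, -c-> v2, -d-> v3
  v1 = 0 | c.0 | (d.c.0)\{a,b,d} | -c-> v4
  v2 = a.0 | 0 | (d.c.0)\{a,b,d} | -a-> v4
  v3 = 0\{a} | (d.c.0)\{a,b,d} | ∅
  v4 = 0 | 0 | (d.c.0)\{a,b,d} | ∅
Coarsest stable partition (strong bisimilarity classes):
  B0 = {u0, v0}
  B1 = {u1, v1}
  B2 = {u3, u4, v3, v4}
  B3 = {u2, v2}
u0 ∈ B0, v0 ∈ B0 → same block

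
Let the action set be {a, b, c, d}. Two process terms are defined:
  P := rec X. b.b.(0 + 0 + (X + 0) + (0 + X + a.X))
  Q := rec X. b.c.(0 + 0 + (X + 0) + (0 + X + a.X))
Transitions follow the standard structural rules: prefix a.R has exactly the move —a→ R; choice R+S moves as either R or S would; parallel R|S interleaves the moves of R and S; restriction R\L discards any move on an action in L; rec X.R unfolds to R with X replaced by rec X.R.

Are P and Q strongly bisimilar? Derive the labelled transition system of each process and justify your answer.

LTS(P): 3 reachable states
  u0 = rec X. b.b.(0 + 0 + (X + 0) + (0 + X + a.X)) ⊢ --b--▸ u1
  u1 = b.(0 + 0 + ((rec X. b.b.(0 + 0 + (X + 0) + (0 + X + a.X))) + 0) + (0 + (rec X. b.b.(0 + 0 + (X + 0) + (0 + X + a.X))) + a.(rec X. b.b.(0 + 0 + (X + 0) + (0 + X + a.X))))) ⊢ --b--▸ u2
  u2 = 0 + 0 + ((rec X. b.b.(0 + 0 + (X + 0) + (0 + X + a.X))) + 0) + (0 + (rec X. b.b.(0 + 0 + (X + 0) + (0 + X + a.X))) + a.(rec X. b.b.(0 + 0 + (X + 0) + (0 + X + a.X)))) ⊢ --a--▸ u0, --b--▸ u1
LTS(Q): 3 reachable states
  v0 = rec X. b.c.(0 + 0 + (X + 0) + (0 + X + a.X)) ⊢ --b--▸ v1
  v1 = c.(0 + 0 + ((rec X. b.c.(0 + 0 + (X + 0) + (0 + X + a.X))) + 0) + (0 + (rec X. b.c.(0 + 0 + (X + 0) + (0 + X + a.X))) + a.(rec X. b.c.(0 + 0 + (X + 0) + (0 + X + a.X))))) ⊢ --c--▸ v2
  v2 = 0 + 0 + ((rec X. b.c.(0 + 0 + (X + 0) + (0 + X + a.X))) + 0) + (0 + (rec X. b.c.(0 + 0 + (X + 0) + (0 + X + a.X))) + a.(rec X. b.c.(0 + 0 + (X + 0) + (0 + X + a.X)))) ⊢ --a--▸ v0, --b--▸ v1
Partition-refinement fixed point:
  B0 = {u0}
  B1 = {u1}
  B2 = {u2}
  B3 = {v0}
  B4 = {v1}
  B5 = {v2}
u0 ∈ B0, v0 ∈ B3 → different blocks

not bisimilar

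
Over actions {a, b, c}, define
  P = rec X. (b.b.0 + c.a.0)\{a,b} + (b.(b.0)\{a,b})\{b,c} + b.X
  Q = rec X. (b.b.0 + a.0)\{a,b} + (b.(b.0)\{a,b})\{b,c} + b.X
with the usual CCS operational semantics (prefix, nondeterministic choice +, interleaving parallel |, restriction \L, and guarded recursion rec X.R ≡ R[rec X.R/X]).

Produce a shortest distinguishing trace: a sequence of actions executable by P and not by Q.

Reachable graph of P (2 states):
  m0 = rec X. (b.b.0 + c.a.0)\{a,b} + (b.(b.0)\{a,b})\{b,c} + b.X | =b=> m0, =c=> m1
  m1 = (a.0)\{a,b} | (no moves)
Reachable graph of Q (1 states):
  n0 = rec X. (b.b.0 + a.0)\{a,b} + (b.(b.0)\{a,b})\{b,c} + b.X | =b=> n0
Trace ⟨c⟩ through P, begin at {m0}:
  after c @ step 1: {m1}
  — P admits the full trace.
Trace ⟨c⟩ through Q, begin at {n0}:
  after c @ step 1: ∅ (Q stuck)

c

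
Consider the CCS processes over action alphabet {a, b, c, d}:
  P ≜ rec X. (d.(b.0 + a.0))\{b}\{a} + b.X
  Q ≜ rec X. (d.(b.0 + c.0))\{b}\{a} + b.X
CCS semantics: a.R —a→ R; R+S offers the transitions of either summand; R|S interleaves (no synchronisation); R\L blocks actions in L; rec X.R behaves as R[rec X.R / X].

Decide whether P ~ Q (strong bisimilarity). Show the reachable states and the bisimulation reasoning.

NO

Reachable graph of P (2 states):
  m0 = rec X. (d.(b.0 + a.0))\{b}\{a} + b.X → =b=> m0, =d=> m1
  m1 = (b.0 + a.0)\{b}\{a} → (no moves)
Reachable graph of Q (3 states):
  n0 = rec X. (d.(b.0 + c.0))\{b}\{a} + b.X → =b=> n0, =d=> n1
  n1 = (b.0 + c.0)\{b}\{a} → =c=> n2
  n2 = 0\{b}\{a} → (no moves)
Partition-refinement fixed point:
  B0 = {m0}
  B1 = {m1, n2}
  B2 = {n0}
  B3 = {n1}
m0 ∈ B0, n0 ∈ B2 → different blocks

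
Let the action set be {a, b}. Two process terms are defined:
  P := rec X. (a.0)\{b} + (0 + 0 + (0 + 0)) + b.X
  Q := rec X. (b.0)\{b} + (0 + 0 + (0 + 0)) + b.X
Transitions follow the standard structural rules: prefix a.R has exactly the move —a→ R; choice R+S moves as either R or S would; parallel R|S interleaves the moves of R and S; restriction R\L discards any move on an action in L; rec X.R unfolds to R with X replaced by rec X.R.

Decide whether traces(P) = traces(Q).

LTS(P): 2 reachable states
  p0 = rec X. (a.0)\{b} + (0 + 0 + (0 + 0)) + b.X → -a-> p1, -b-> p0
  p1 = 0\{b} → stopped
LTS(Q): 1 reachable states
  q0 = rec X. (b.0)\{b} + (0 + 0 + (0 + 0)) + b.X → -b-> q0
Trace ⟨a⟩ through P, begin at {p0}:
  step 1 (a): {p1}
  P completes σ.
Trace ⟨a⟩ through Q, begin at {q0}:
  step 1 (a): ∅ (Q stuck)

traces(P) ≠ traces(Q) — witness ⟨a⟩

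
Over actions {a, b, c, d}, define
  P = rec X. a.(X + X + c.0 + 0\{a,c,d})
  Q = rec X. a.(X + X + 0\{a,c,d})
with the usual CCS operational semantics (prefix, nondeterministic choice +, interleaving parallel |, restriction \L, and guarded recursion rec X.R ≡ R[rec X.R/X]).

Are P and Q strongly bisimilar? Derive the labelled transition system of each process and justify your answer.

not bisimilar

LTS(P): 3 reachable states
  u0 = rec X. a.(X + X + c.0 + 0\{a,c,d}) → =a=> u1
  u1 = (rec X. a.(X + X + c.0 + 0\{a,c,d})) + (rec X. a.(X + X + c.0 + 0\{a,c,d})) + c.0 + 0\{a,c,d} → =a=> u1, =c=> u2
  u2 = 0 → stopped
LTS(Q): 2 reachable states
  v0 = rec X. a.(X + X + 0\{a,c,d}) → =a=> v1
  v1 = (rec X. a.(X + X + 0\{a,c,d})) + (rec X. a.(X + X + 0\{a,c,d})) + 0\{a,c,d} → =a=> v1
Coarsest stable partition (strong bisimilarity classes):
  B0 = {u0}
  B1 = {u1}
  B2 = {u2}
  B3 = {v0, v1}
u0 ∈ B0, v0 ∈ B3 → different blocks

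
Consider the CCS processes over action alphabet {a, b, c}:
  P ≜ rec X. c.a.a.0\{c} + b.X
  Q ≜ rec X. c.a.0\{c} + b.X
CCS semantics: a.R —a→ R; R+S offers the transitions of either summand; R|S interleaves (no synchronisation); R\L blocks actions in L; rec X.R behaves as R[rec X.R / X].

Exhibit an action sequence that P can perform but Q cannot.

caa

LTS(P): 4 reachable states
  s0 = rec X. c.a.a.0\{c} + b.X ⊢ =b=> s0, =c=> s1
  s1 = a.a.0\{c} ⊢ =a=> s2
  s2 = a.0\{c} ⊢ =a=> s3
  s3 = 0\{c} ⊢ ·
LTS(Q): 3 reachable states
  t0 = rec X. c.a.0\{c} + b.X ⊢ =b=> t0, =c=> t1
  t1 = a.0\{c} ⊢ =a=> t2
  t2 = 0\{c} ⊢ ·
Trace ⟨caa⟩ through P, begin at {s0}:
  after c @ step 1: {s1}
  after a @ step 2: {s2}
  after a @ step 3: {s3}
  P completes σ.
Trace ⟨caa⟩ through Q, begin at {t0}:
  after c @ step 1: {t1}
  after a @ step 2: {t2}
  after a @ step 3: ∅ (Q stuck)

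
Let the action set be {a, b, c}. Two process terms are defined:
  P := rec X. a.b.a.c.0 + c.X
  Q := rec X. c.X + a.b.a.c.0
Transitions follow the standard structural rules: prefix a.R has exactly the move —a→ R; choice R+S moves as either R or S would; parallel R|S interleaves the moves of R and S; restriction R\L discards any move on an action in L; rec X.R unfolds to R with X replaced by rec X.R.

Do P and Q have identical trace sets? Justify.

traces(P) = traces(Q)

P's transition system — 5 states:
  p0 = rec X. a.b.a.c.0 + c.X → —a→ p1, —c→ p0
  p1 = b.a.c.0 → —b→ p2
  p2 = a.c.0 → —a→ p3
  p3 = c.0 → —c→ p4
  p4 = 0 → ·
Q's transition system — 5 states:
  q0 = rec X. c.X + a.b.a.c.0 → —a→ q1, —c→ q0
  q1 = b.a.c.0 → —b→ q2
  q2 = a.c.0 → —a→ q3
  q3 = c.0 → —c→ q4
  q4 = 0 → ·
Coarsest stable partition (strong bisimilarity classes):
  B0 = {p0, q0}
  B1 = {p1, q1}
  B2 = {p2, q2}
  B3 = {p3, q3}
  B4 = {p4, q4}
p0 ∈ B0, q0 ∈ B0 → same block
Bisimilar ⇒ trace-equivalent.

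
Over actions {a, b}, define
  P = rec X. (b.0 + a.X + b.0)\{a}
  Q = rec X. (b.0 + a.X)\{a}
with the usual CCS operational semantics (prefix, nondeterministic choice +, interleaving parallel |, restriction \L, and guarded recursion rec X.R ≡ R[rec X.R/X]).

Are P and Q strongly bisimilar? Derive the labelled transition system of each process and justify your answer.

bisimilar

Reachable graph of P (2 states):
  m0 = rec X. (b.0 + a.X + b.0)\{a} | --b--▸ m1
  m1 = 0\{a} | stopped
Reachable graph of Q (2 states):
  n0 = rec X. (b.0 + a.X)\{a} | --b--▸ n1
  n1 = 0\{a} | stopped
Bisimilarity quotient blocks:
  B0 = {m0, n0}
  B1 = {m1, n1}
m0 ∈ B0, n0 ∈ B0 → same block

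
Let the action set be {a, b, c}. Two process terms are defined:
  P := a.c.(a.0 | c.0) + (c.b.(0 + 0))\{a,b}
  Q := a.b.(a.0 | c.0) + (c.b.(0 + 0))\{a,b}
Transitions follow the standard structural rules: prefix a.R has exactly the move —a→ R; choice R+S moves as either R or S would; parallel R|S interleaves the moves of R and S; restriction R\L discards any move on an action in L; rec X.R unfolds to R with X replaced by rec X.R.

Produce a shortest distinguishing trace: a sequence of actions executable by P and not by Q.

P's transition system — 7 states:
  m0 = a.c.(a.0 | c.0) + (c.b.(0 + 0))\{a,b} → =a=> m1, =c=> m2
  m1 = c.(a.0 | c.0) → =c=> m3
  m2 = (b.(0 + 0))\{a,b} → ∅
  m3 = a.0 | c.0 → =a=> m4, =c=> m5
  m4 = 0 | c.0 → =c=> m6
  m5 = a.0 | 0 → =a=> m6
  m6 = 0 | 0 → ∅
Q's transition system — 7 states:
  n0 = a.b.(a.0 | c.0) + (c.b.(0 + 0))\{a,b} → =a=> n1, =c=> n2
  n1 = b.(a.0 | c.0) → =b=> n3
  n2 = (b.(0 + 0))\{a,b} → ∅
  n3 = a.0 | c.0 → =a=> n4, =c=> n5
  n4 = 0 | c.0 → =c=> n6
  n5 = a.0 | 0 → =a=> n6
  n6 = 0 | 0 → ∅
Trace ⟨ac⟩ through P, begin at {m0}:
  after a @ step 1: {m1}
  after c @ step 2: {m3}
  P completes σ.
Trace ⟨ac⟩ through Q, begin at {n0}:
  after a @ step 1: {n1}
  after c @ step 2: ∅ (Q stuck)

ac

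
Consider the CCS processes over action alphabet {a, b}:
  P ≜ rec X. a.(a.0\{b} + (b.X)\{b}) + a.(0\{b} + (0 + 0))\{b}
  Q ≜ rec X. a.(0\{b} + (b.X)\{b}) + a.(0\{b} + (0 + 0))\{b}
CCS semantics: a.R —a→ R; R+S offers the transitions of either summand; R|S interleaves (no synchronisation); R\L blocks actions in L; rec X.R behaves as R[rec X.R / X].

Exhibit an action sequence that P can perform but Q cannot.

P's transition system — 4 states:
  u0 = rec X. a.(a.0\{b} + (b.X)\{b}) + a.(0\{b} + (0 + 0))\{b} → —a→ u1, —a→ u2
  u1 = (0\{b} + (0 + 0))\{b} → deadlocked
  u2 = a.0\{b} + (b.(rec X. a.(a.0\{b} + (b.X)\{b}) + a.(0\{b} + (0 + 0))\{b}))\{b} → —a→ u3
  u3 = 0\{b} → deadlocked
Q's transition system — 3 states:
  v0 = rec X. a.(0\{b} + (b.X)\{b}) + a.(0\{b} + (0 + 0))\{b} → —a→ v1, —a→ v2
  v1 = (0\{b} + (0 + 0))\{b} → deadlocked
  v2 = 0\{b} + (b.(rec X. a.(0\{b} + (b.X)\{b}) + a.(0\{b} + (0 + 0))\{b}))\{b} → deadlocked
Run σ = ⟨aa⟩ on P: start {u0}
  step 1 (a): {u1, u2}
  step 2 (a): {u3}
  P completes σ.
Run σ = ⟨aa⟩ on Q: start {v0}
  step 1 (a): {v1, v2}
  step 2 (a): no successor for Q

aa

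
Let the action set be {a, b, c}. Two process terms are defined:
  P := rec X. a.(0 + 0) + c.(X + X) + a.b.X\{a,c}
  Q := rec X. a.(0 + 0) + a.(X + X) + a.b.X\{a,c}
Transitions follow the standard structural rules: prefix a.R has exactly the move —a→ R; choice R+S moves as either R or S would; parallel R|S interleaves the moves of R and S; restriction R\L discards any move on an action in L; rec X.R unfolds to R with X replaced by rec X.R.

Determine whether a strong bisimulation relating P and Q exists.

P ≁ Q

Reachable graph of P (5 states):
  s0 = rec X. a.(0 + 0) + c.(X + X) + a.b.X\{a,c} has moves --a--▸ s1, --a--▸ s2, --c--▸ s3
  s1 = 0 + 0 has moves stopped
  s2 = b.(rec X. a.(0 + 0) + c.(X + X) + a.b.X\{a,c})\{a,c} has moves --b--▸ s4
  s3 = (rec X. a.(0 + 0) + c.(X + X) + a.b.X\{a,c}) + (rec X. a.(0 + 0) + c.(X + X) + a.b.X\{a,c}) has moves --a--▸ s1, --a--▸ s2, --c--▸ s3
  s4 = (rec X. a.(0 + 0) + c.(X + X) + a.b.X\{a,c})\{a,c} has moves stopped
Reachable graph of Q (5 states):
  t0 = rec X. a.(0 + 0) + a.(X + X) + a.b.X\{a,c} has moves --a--▸ t1, --a--▸ t2, --a--▸ t3
  t1 = (rec X. a.(0 + 0) + a.(X + X) + a.b.X\{a,c}) + (rec X. a.(0 + 0) + a.(X + X) + a.b.X\{a,c}) has moves --a--▸ t1, --a--▸ t2, --a--▸ t3
  t2 = 0 + 0 has moves stopped
  t3 = b.(rec X. a.(0 + 0) + a.(X + X) + a.b.X\{a,c})\{a,c} has moves --b--▸ t4
  t4 = (rec X. a.(0 + 0) + a.(X + X) + a.b.X\{a,c})\{a,c} has moves stopped
Bisimilarity quotient blocks:
  B0 = {s0, s3}
  B1 = {s1, s4, t2, t4}
  B2 = {s2, t3}
  B3 = {t0, t1}
s0 ∈ B0, t0 ∈ B3 → different blocks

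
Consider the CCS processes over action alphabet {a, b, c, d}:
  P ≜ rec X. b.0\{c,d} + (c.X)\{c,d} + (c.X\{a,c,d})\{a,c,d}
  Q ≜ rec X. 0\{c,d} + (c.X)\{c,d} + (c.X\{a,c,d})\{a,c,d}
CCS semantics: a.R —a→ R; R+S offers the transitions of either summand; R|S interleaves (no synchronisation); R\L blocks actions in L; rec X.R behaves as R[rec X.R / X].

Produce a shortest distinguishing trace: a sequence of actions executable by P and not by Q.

b

P's transition system — 2 states:
  u0 = rec X. b.0\{c,d} + (c.X)\{c,d} + (c.X\{a,c,d})\{a,c,d} ⊢ —b→ u1
  u1 = 0\{c,d} ⊢ deadlocked
Q's transition system — 1 states:
  v0 = rec X. 0\{c,d} + (c.X)\{c,d} + (c.X\{a,c,d})\{a,c,d} ⊢ deadlocked
Trace ⟨b⟩ through P, begin at {u0}:
  after b @ step 1: {u1}
  — P admits the full trace.
Trace ⟨b⟩ through Q, begin at {v0}:
  after b @ step 1: ∅  — Q cannot continue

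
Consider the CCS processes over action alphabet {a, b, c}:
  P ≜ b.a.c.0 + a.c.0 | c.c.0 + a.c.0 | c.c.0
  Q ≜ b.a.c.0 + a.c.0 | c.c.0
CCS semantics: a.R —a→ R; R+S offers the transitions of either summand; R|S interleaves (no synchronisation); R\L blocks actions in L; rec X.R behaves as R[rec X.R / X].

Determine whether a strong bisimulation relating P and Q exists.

P ~ Q

LTS(P): 12 reachable states
  u0 = b.a.c.0 + a.c.0 | c.c.0 + a.c.0 | c.c.0 has moves ··a··> u1, ··b··> u2, ··c··> u3
  u1 = c.0 | c.c.0 has moves ··c··> u4, ··c··> u5
  u2 = a.c.0 has moves ··a··> u6
  u3 = a.c.0 | c.0 has moves ··a··> u5, ··c··> u7
  u4 = 0 | c.c.0 has moves ··c··> u8
  u5 = c.0 | c.0 has moves ··c··> u8, ··c··> u9
  u6 = c.0 has moves ··c··> u10
  u7 = a.c.0 | 0 has moves ··a··> u9
  u8 = 0 | c.0 has moves ··c··> u11
  u9 = c.0 | 0 has moves ··c··> u11
  u10 = 0 has moves ·
  u11 = 0 | 0 has moves ·
LTS(Q): 12 reachable states
  v0 = b.a.c.0 + a.c.0 | c.c.0 has moves ··a··> v1, ··b··> v2, ··c··> v3
  v1 = c.0 | c.c.0 has moves ··c··> v4, ··c··> v5
  v2 = a.c.0 has moves ··a··> v6
  v3 = a.c.0 | c.0 has moves ··a··> v5, ··c··> v7
  v4 = 0 | c.c.0 has moves ··c··> v8
  v5 = c.0 | c.0 has moves ··c··> v8, ··c··> v9
  v6 = c.0 has moves ··c··> v10
  v7 = a.c.0 | 0 has moves ··a··> v9
  v8 = 0 | c.0 has moves ··c··> v11
  v9 = c.0 | 0 has moves ··c··> v11
  v10 = 0 has moves ·
  v11 = 0 | 0 has moves ·
Coarsest stable partition (strong bisimilarity classes):
  B0 = {u0, v0}
  B1 = {u3, v3}
  B2 = {u2, u7, v2, v7}
  B3 = {u6, u8, u9, v6, v8, v9}
  B4 = {u10, u11, v10, v11}
  B5 = {u4, u5, v4, v5}
  B6 = {u1, v1}
u0 ∈ B0, v0 ∈ B0 → same block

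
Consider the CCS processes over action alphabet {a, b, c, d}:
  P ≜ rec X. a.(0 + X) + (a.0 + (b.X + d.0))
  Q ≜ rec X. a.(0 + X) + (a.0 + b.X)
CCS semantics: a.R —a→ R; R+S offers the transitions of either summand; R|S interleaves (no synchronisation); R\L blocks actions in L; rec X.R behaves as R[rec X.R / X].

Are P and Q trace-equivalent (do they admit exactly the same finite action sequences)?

NO — witness ⟨d⟩

P's transition system — 3 states:
  p0 = rec X. a.(0 + X) + (a.0 + (b.X + d.0)) → -a-> p1, -a-> p2, -b-> p0, -d-> p1
  p1 = 0 → ·
  p2 = 0 + (rec X. a.(0 + X) + (a.0 + (b.X + d.0))) → -a-> p1, -a-> p2, -b-> p0, -d-> p1
Q's transition system — 3 states:
  q0 = rec X. a.(0 + X) + (a.0 + b.X) → -a-> q1, -a-> q2, -b-> q0
  q1 = 0 → ·
  q2 = 0 + (rec X. a.(0 + X) + (a.0 + b.X)) → -a-> q1, -a-> q2, -b-> q0
Trace ⟨d⟩ through P, begin at {p0}:
  [1] d ⇒ {p1}
  ✓ P
Trace ⟨d⟩ through Q, begin at {q0}:
  [1] d ⇒ ∅  — Q cannot continue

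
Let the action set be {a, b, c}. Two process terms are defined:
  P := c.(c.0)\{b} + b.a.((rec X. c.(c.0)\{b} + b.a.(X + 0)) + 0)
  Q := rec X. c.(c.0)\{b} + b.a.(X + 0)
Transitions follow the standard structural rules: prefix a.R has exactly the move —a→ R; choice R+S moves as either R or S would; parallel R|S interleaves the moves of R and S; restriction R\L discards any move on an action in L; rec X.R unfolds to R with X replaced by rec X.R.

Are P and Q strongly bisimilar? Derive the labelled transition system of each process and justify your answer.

bisimilar

P's transition system — 5 states:
  s0 = c.(c.0)\{b} + b.a.((rec X. c.(c.0)\{b} + b.a.(X + 0)) + 0) → --b--▸ s1, --c--▸ s2
  s1 = a.((rec X. c.(c.0)\{b} + b.a.(X + 0)) + 0) → --a--▸ s3
  s2 = (c.0)\{b} → --c--▸ s4
  s3 = (rec X. c.(c.0)\{b} + b.a.(X + 0)) + 0 → --b--▸ s1, --c--▸ s2
  s4 = 0\{b} → (no moves)
Q's transition system — 5 states:
  t0 = rec X. c.(c.0)\{b} + b.a.(X + 0) → --b--▸ t1, --c--▸ t2
  t1 = a.((rec X. c.(c.0)\{b} + b.a.(X + 0)) + 0) → --a--▸ t3
  t2 = (c.0)\{b} → --c--▸ t4
  t3 = (rec X. c.(c.0)\{b} + b.a.(X + 0)) + 0 → --b--▸ t1, --c--▸ t2
  t4 = 0\{b} → (no moves)
Bisimilarity quotient blocks:
  B0 = {s0, s3, t0, t3}
  B1 = {s2, t2}
  B2 = {s4, t4}
  B3 = {s1, t1}
s0 ∈ B0, t0 ∈ B0 → same block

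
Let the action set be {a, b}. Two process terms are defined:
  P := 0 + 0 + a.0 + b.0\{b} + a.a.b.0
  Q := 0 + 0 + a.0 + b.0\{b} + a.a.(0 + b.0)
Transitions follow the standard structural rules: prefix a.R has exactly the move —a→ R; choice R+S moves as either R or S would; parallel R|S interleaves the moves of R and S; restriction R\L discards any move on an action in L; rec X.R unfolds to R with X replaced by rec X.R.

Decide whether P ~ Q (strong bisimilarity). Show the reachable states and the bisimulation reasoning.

YES

P's transition system — 5 states:
  p0 = 0 + 0 + a.0 + b.0\{b} + a.a.b.0 :: =a=> p1, =a=> p2, =b=> p3
  p1 = 0 :: ·
  p2 = a.b.0 :: =a=> p4
  p3 = 0\{b} :: ·
  p4 = b.0 :: =b=> p1
Q's transition system — 5 states:
  q0 = 0 + 0 + a.0 + b.0\{b} + a.a.(0 + b.0) :: =a=> q1, =a=> q2, =b=> q3
  q1 = 0 :: ·
  q2 = a.(0 + b.0) :: =a=> q4
  q3 = 0\{b} :: ·
  q4 = 0 + b.0 :: =b=> q1
Partition-refinement fixed point:
  B0 = {p0, q0}
  B1 = {p2, q2}
  B2 = {p4, q4}
  B3 = {p1, p3, q1, q3}
p0 ∈ B0, q0 ∈ B0 → same block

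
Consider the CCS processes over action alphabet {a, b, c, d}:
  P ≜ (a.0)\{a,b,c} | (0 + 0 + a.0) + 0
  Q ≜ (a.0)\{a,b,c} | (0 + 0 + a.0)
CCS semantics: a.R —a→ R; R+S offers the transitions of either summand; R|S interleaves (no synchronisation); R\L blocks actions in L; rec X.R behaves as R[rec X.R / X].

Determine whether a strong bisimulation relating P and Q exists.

P's transition system — 2 states:
  s0 = (a.0)\{a,b,c} | (0 + 0 + a.0) + 0 | -a-> s1
  s1 = (a.0)\{a,b,c} | 0 | deadlocked
Q's transition system — 2 states:
  t0 = (a.0)\{a,b,c} | (0 + 0 + a.0) | -a-> t1
  t1 = (a.0)\{a,b,c} | 0 | deadlocked
Partition-refinement fixed point:
  B0 = {s0, t0}
  B1 = {s1, t1}
s0 ∈ B0, t0 ∈ B0 → same block

P ~ Q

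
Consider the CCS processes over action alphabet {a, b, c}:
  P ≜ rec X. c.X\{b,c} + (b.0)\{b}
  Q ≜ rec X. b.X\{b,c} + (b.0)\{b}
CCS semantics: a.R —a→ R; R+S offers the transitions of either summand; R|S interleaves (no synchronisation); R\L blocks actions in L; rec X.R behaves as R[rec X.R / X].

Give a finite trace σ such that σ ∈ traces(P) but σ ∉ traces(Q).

c

LTS(P): 2 reachable states
  u0 = rec X. c.X\{b,c} + (b.0)\{b} :: —c→ u1
  u1 = (rec X. c.X\{b,c} + (b.0)\{b})\{b,c} :: (no moves)
LTS(Q): 2 reachable states
  v0 = rec X. b.X\{b,c} + (b.0)\{b} :: —b→ v1
  v1 = (rec X. b.X\{b,c} + (b.0)\{b})\{b,c} :: (no moves)
Trace ⟨c⟩ through P, begin at {u0}:
  after c @ step 1: {u1}
  — P admits the full trace.
Trace ⟨c⟩ through Q, begin at {v0}:
  after c @ step 1: no successor for Q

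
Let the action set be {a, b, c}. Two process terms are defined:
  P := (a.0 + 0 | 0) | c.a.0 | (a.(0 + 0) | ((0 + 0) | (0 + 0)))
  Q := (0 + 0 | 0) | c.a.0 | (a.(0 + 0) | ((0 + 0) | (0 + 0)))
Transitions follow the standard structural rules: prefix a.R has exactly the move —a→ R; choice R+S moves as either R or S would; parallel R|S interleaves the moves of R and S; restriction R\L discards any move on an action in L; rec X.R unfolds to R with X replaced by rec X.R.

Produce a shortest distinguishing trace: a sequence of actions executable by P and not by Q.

P's transition system — 12 states:
  m0 = (a.0 + 0 | 0) | c.a.0 | (a.(0 + 0) | ((0 + 0) | (0 + 0))) :: --a--▸ m1, --a--▸ m2, --c--▸ m3
  m1 = (a.0 + 0 | 0) | c.a.0 | ((0 + 0) | ((0 + 0) | (0 + 0))) :: --a--▸ m4, --c--▸ m5
  m2 = 0 | c.a.0 | (a.(0 + 0) | ((0 + 0) | (0 + 0))) :: --a--▸ m4, --c--▸ m6
  m3 = (a.0 + 0 | 0) | a.0 | (a.(0 + 0) | ((0 + 0) | (0 + 0))) :: --a--▸ m5, --a--▸ m6, --a--▸ m7
  m4 = 0 | c.a.0 | ((0 + 0) | ((0 + 0) | (0 + 0))) :: --c--▸ m8
  m5 = (a.0 + 0 | 0) | a.0 | ((0 + 0) | ((0 + 0) | (0 + 0))) :: --a--▸ m8, --a--▸ m9
  m6 = 0 | a.0 | (a.(0 + 0) | ((0 + 0) | (0 + 0))) :: --a--▸ m10, --a--▸ m8
  m7 = (a.0 + 0 | 0) | 0 | (a.(0 + 0) | ((0 + 0) | (0 + 0))) :: --a--▸ m10, --a--▸ m9
  m8 = 0 | a.0 | ((0 + 0) | ((0 + 0) | (0 + 0))) :: --a--▸ m11
  m9 = (a.0 + 0 | 0) | 0 | ((0 + 0) | ((0 + 0) | (0 + 0))) :: --a--▸ m11
  m10 = 0 | 0 | (a.(0 + 0) | ((0 + 0) | (0 + 0))) :: --a--▸ m11
  m11 = 0 | 0 | ((0 + 0) | ((0 + 0) | (0 + 0))) :: (no moves)
Q's transition system — 6 states:
  n0 = (0 + 0 | 0) | c.a.0 | (a.(0 + 0) | ((0 + 0) | (0 + 0))) :: --a--▸ n1, --c--▸ n2
  n1 = (0 + 0 | 0) | c.a.0 | ((0 + 0) | ((0 + 0) | (0 + 0))) :: --c--▸ n3
  n2 = (0 + 0 | 0) | a.0 | (a.(0 + 0) | ((0 + 0) | (0 + 0))) :: --a--▸ n3, --a--▸ n4
  n3 = (0 + 0 | 0) | a.0 | ((0 + 0) | ((0 + 0) | (0 + 0))) :: --a--▸ n5
  n4 = (0 + 0 | 0) | 0 | (a.(0 + 0) | ((0 + 0) | (0 + 0))) :: --a--▸ n5
  n5 = (0 + 0 | 0) | 0 | ((0 + 0) | ((0 + 0) | (0 + 0))) :: (no moves)
Run σ = ⟨aa⟩ on P: start {m0}
  after a @ step 1: {m1, m2}
  after a @ step 2: {m4}
  — P admits the full trace.
Run σ = ⟨aa⟩ on Q: start {n0}
  after a @ step 1: {n1}
  after a @ step 2: ∅  — Q cannot continue

aa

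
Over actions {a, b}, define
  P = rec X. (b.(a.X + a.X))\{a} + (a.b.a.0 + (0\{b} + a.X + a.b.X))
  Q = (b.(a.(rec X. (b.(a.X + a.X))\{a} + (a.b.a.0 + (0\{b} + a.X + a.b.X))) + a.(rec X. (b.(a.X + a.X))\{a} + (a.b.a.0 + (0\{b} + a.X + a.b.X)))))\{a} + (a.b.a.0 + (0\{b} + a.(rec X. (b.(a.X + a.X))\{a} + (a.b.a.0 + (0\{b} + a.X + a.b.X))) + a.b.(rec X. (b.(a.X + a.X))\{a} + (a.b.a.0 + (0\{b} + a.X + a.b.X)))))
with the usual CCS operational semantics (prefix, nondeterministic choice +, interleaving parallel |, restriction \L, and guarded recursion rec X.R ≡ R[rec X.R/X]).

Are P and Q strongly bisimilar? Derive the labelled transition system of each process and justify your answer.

P ~ Q

Reachable graph of P (6 states):
  p0 = rec X. (b.(a.X + a.X))\{a} + (a.b.a.0 + (0\{b} + a.X + a.b.X)) has moves ··a··> p0, ··a··> p1, ··a··> p2, ··b··> p3
  p1 = b.(rec X. (b.(a.X + a.X))\{a} + (a.b.a.0 + (0\{b} + a.X + a.b.X))) has moves ··b··> p0
  p2 = b.a.0 has moves ··b··> p4
  p3 = (a.(rec X. (b.(a.X + a.X))\{a} + (a.b.a.0 + (0\{b} + a.X + a.b.X))) + a.(rec X. (b.(a.X + a.X))\{a} + (a.b.a.0 + (0\{b} + a.X + a.b.X))))\{a} has moves ·
  p4 = a.0 has moves ··a··> p5
  p5 = 0 has moves ·
Reachable graph of Q (7 states):
  q0 = (b.(a.(rec X. (b.(a.X + a.X))\{a} + (a.b.a.0 + (0\{b} + a.X + a.b.X))) + a.(rec X. (b.(a.X + a.X))\{a} + (a.b.a.0 + (0\{b} + a.X + a.b.X)))))\{a} + (a.b.a.0 + (0\{b} + a.(rec X. (b.(a.X + a.X))\{a} + (a.b.a.0 + (0\{b} + a.X + a.b.X))) + a.b.(rec X. (b.(a.X + a.X))\{a} + (a.b.a.0 + (0\{b} + a.X + a.b.X))))) has moves ··a··> q1, ··a··> q2, ··a··> q3, ··b··> q4
  q1 = b.(rec X. (b.(a.X + a.X))\{a} + (a.b.a.0 + (0\{b} + a.X + a.b.X))) has moves ··b··> q3
  q2 = b.a.0 has moves ··b··> q5
  q3 = rec X. (b.(a.X + a.X))\{a} + (a.b.a.0 + (0\{b} + a.X + a.b.X)) has moves ··a··> q1, ··a··> q2, ··a··> q3, ··b··> q4
  q4 = (a.(rec X. (b.(a.X + a.X))\{a} + (a.b.a.0 + (0\{b} + a.X + a.b.X))) + a.(rec X. (b.(a.X + a.X))\{a} + (a.b.a.0 + (0\{b} + a.X + a.b.X))))\{a} has moves ·
  q5 = a.0 has moves ··a··> q6
  q6 = 0 has moves ·
Coarsest stable partition (strong bisimilarity classes):
  B0 = {p0, q0, q3}
  B1 = {p3, p5, q4, q6}
  B2 = {p1, q1}
  B3 = {p2, q2}
  B4 = {p4, q5}
p0 ∈ B0, q0 ∈ B0 → same block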